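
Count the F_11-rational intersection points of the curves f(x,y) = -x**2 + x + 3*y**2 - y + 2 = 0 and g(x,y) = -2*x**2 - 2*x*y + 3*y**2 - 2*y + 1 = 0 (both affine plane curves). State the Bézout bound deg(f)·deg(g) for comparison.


Common zeros: ∅; count = 0; Bézout bound = 4.

deg(f) = 2, deg(g) = 2, so Bézout bound = 4.
Scan x ∈ F_11. For each x, list the y ∈ F_11 with f(x, y) ≡ 0 and those with g(x, y) ≡ 0 (mod 11); the common zeros in that column are the intersection.
  x = 0: f ≡ 0 at y ∈ ∅; g ≡ 0 at y ∈ {3, 5}; common: ∅.
  x = 1: f ≡ 0 at y ∈ ∅; g ≡ 0 at y ∈ ∅; common: ∅.
  x = 2: f ≡ 0 at y ∈ {0, 4}; g ≡ 0 at y ∈ ∅; common: ∅.
  x = 3: f ≡ 0 at y ∈ {5, 10}; g ≡ 0 at y ∈ {1, 9}; common: ∅.
  x = 4: f ≡ 0 at y ∈ {2}; g ≡ 0 at y ∈ ∅; common: ∅.
  x = 5: f ≡ 0 at y ∈ ∅; g ≡ 0 at y ∈ ∅; common: ∅.
  x = 6: f ≡ 0 at y ∈ ∅; g ≡ 0 at y ∈ {5, 7}; common: ∅.
  x = 7: f ≡ 0 at y ∈ ∅; g ≡ 0 at y ∈ {1, 8}; common: ∅.
  x = 8: f ≡ 0 at y ∈ {2}; g ≡ 0 at y ∈ {3}; common: ∅.
  x = 9: f ≡ 0 at y ∈ {5, 10}; g ≡ 0 at y ∈ {7}; common: ∅.
  x = 10: f ≡ 0 at y ∈ {0, 4}; g ≡ 0 at y ∈ {2, 9}; common: ∅.
Collecting: common zeros = ∅, so the count is 0.
Comparison with the Bézout bound: 0 ≤ 4 = deg(f)·deg(g), as expected for curves with no common component (the affine F_11-count falls short of the bound because intersections may lie at infinity, over extension fields, or carry multiplicity).


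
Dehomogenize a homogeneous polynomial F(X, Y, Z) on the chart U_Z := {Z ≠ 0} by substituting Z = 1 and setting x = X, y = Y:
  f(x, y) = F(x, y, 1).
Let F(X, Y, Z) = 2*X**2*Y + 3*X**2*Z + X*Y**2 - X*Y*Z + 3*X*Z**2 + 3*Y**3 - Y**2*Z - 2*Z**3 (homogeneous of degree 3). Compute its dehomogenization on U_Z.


f(x, y) = 2*x**2*y + 3*x**2 + x*y**2 - x*y + 3*x + 3*y**3 - y**2 - 2

On U_Z we set Z = 1. Each monomial c·X^i·Y^j·Z^k in F becomes c·x^i·y^j·1^k = c·x^i·y^j.
Substituting Z = 1: F(X, Y, 1) = 2*x**2*y + 3*x**2 + x*y**2 - x*y + 3*x + 3*y**3 - y**2 - 2.
Note: deg(f) ≤ deg(F) = 3; strict inequality happens when F is divisible by Z (lost terms).


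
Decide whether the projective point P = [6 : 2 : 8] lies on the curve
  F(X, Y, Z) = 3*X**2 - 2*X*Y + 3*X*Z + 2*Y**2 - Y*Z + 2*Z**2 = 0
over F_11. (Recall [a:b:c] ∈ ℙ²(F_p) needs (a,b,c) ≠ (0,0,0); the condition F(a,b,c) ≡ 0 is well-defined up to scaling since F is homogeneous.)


F(6,2,8) ≡ 7 (mod 11); P is NOT on the curve.

Evaluate F(6, 2, 8) term-by-term (mod 11).
  3*X**2 ↦ 3·36·1·1 = 108
  -2*X*Y ↦ -2·6·2·1 = -24
  3*X*Z ↦ 3·6·1·8 = 144
  2*Y**2 ↦ 2·1·4·1 = 8
  -Y*Z ↦ -1·1·2·8 = -16
  2*Z**2 ↦ 2·1·1·64 = 128
Sum: F(6, 2, 8) = (108) + (-24) + (144) + (8) + (-16) + (128) = 348.
Reducing mod 11: 348 ≡ 7 (mod 11).
Since F(a, b, c) ≡ 7 ≠ 0 (mod 11), P does NOT lie on the curve.


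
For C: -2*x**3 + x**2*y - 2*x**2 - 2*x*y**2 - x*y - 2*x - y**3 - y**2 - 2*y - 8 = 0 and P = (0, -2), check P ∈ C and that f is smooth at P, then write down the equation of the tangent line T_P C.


Tangent line at P: -8*x - 10*y - 20 = 0.

Step 1: f(0, -2) = 0, so P lies on C.
Step 2: partial derivatives
  f_x(x, y) = -6*x**2 + 2*x*y - 4*x - 2*y**2 - y - 2, f_y(x, y) = x**2 - 4*x*y - x - 3*y**2 - 2*y - 2.
  f_x(P) = -8, f_y(P) = -10 (gradient nonzero, so P is smooth).
Step 3: tangent line at P: -8·(x − 0) + -10·(y − -2) = 0.
Expanding: -8*x - 10*y - 20 = 0.


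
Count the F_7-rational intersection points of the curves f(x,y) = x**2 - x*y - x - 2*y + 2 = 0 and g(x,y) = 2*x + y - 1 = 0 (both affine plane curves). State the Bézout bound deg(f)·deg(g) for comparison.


Common zeros: {(0, 1), (4, 0)}; count = 2; Bézout bound = 2.

deg(f) = 2, deg(g) = 1, so Bézout bound = 2.
Scan x ∈ F_7. For each x, list the y ∈ F_7 with f(x, y) ≡ 0 and those with g(x, y) ≡ 0 (mod 7); the common zeros in that column are the intersection.
  x = 0: f ≡ 0 at y ∈ {1}; g ≡ 0 at y ∈ {1}; common: {1}.
  x = 1: f ≡ 0 at y ∈ {3}; g ≡ 0 at y ∈ {6}; common: ∅.
  x = 2: f ≡ 0 at y ∈ {1}; g ≡ 0 at y ∈ {4}; common: ∅.
  x = 3: f ≡ 0 at y ∈ {3}; g ≡ 0 at y ∈ {2}; common: ∅.
  x = 4: f ≡ 0 at y ∈ {0}; g ≡ 0 at y ∈ {0}; common: {0}.
  x = 5: f ≡ 0 at y ∈ ∅; g ≡ 0 at y ∈ {5}; common: ∅.
  x = 6: f ≡ 0 at y ∈ {4}; g ≡ 0 at y ∈ {3}; common: ∅.
Collecting: common zeros = {(0, 1), (4, 0)}, so the count is 2.
Comparison with the Bézout bound: 2 ≤ 2 = deg(f)·deg(g), as expected for curves with no common component (the bound is attained).


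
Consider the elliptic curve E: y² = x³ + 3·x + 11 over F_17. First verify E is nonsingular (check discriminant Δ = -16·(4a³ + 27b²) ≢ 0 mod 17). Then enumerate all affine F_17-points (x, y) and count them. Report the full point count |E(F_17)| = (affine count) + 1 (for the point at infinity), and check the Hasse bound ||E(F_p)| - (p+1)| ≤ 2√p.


Affine points = {(1, 7), (1, 10), (2, 5), (2, 12), (3, 8), (3, 9), (4, 6), (4, 11), (5, 7), (5, 10), (7, 1), (7, 16), (9, 6), (9, 11), (10, 2), (10, 15), (11, 7), (11, 10), (14, 3), (14, 14)}; affine count = 20; |E(F_17)| = 21.

Discriminant check: Δ ∝ 4a³ + 27b² = 4·3³ + 27·11² = 4·27 + 27·121 ≡ 9 (mod 17). Nonzero ⇒ E is nonsingular.
For each x ∈ F_17, compute rhs = x³ + 3·x + 11 mod 17, then count y ∈ F_17 with y² ≡ rhs.
  x = 0: rhs = 11, matching y values: none (0 points).
  x = 1: rhs = 15, matching y values: 7, 10 (2 points).
  x = 2: rhs = 8, matching y values: 5, 12 (2 points).
  x = 3: rhs = 13, matching y values: 8, 9 (2 points).
  x = 4: rhs = 2, matching y values: 6, 11 (2 points).
  x = 5: rhs = 15, matching y values: 7, 10 (2 points).
  x = 6: rhs = 7, matching y values: none (0 points).
  x = 7: rhs = 1, matching y values: 1, 16 (2 points).
  x = 8: rhs = 3, matching y values: none (0 points).
  x = 9: rhs = 2, matching y values: 6, 11 (2 points).
  x = 10: rhs = 4, matching y values: 2, 15 (2 points).
  x = 11: rhs = 15, matching y values: 7, 10 (2 points).
  x = 12: rhs = 7, matching y values: none (0 points).
  x = 13: rhs = 3, matching y values: none (0 points).
  x = 14: rhs = 9, matching y values: 3, 14 (2 points).
  x = 15: rhs = 14, matching y values: none (0 points).
  x = 16: rhs = 7, matching y values: none (0 points).
Total affine count: 20.
Full point count |E(F_17)| = 20 + 1 = 21.
Hasse bound: |21 − (17+1)| = |3| = 3 ≤ 2√17 ≈ 8.2462 ✓.


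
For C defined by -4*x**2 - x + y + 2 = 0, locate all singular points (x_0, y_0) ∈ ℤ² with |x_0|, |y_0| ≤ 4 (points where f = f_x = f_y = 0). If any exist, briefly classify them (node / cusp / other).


No singular points in the scanned grid; C is smooth there.

Compute partial derivatives:
  f_x = -8*x - 1.
  f_y = 1.
f_y = 1 is a nonzero constant, so f_y never vanishes: no point (x, y) can satisfy f = f_x = f_y = 0. In particular no (x, y) ∈ {−4, ..., 4}² is singular; the curve is smooth.


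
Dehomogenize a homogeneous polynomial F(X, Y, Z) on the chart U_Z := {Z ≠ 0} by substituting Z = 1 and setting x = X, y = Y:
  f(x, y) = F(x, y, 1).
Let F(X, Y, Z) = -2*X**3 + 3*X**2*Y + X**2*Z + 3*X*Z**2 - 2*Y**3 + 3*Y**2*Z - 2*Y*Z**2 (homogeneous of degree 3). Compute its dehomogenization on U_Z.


f(x, y) = -2*x**3 + 3*x**2*y + x**2 + 3*x - 2*y**3 + 3*y**2 - 2*y

On U_Z we set Z = 1. Each monomial c·X^i·Y^j·Z^k in F becomes c·x^i·y^j·1^k = c·x^i·y^j.
Substituting Z = 1: F(X, Y, 1) = -2*x**3 + 3*x**2*y + x**2 + 3*x - 2*y**3 + 3*y**2 - 2*y.
Note: deg(f) ≤ deg(F) = 3; strict inequality happens when F is divisible by Z (lost terms).


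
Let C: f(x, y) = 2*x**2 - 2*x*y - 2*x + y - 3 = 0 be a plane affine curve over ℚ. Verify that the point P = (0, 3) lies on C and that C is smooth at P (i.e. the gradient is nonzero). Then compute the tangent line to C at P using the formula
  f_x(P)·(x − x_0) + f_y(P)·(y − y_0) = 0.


Tangent line at P: -8*x + y - 3 = 0.

Step 1: f(0, 3) = 0, so P lies on C.
Step 2: partial derivatives
  f_x(x, y) = 4*x - 2*y - 2, f_y(x, y) = 1 - 2*x.
  f_x(P) = -8, f_y(P) = 1 (gradient nonzero, so P is smooth).
Step 3: tangent line at P: -8·(x − 0) + 1·(y − 3) = 0.
Expanding: -8*x + y - 3 = 0.


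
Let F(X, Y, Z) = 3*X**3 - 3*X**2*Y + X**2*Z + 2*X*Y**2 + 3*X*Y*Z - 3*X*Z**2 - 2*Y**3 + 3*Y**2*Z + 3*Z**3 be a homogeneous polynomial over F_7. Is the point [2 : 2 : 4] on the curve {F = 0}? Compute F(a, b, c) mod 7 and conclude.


F(2,2,4) ≡ 5 (mod 7); P is NOT on the curve.

Evaluate F(2, 2, 4) term-by-term (mod 7).
  3*X**3 ↦ 3·8·1·1 = 24
  -3*X**2*Y ↦ -3·4·2·1 = -24
  X**2*Z ↦ 1·4·1·4 = 16
  2*X*Y**2 ↦ 2·2·4·1 = 16
  3*X*Y*Z ↦ 3·2·2·4 = 48
  -3*X*Z**2 ↦ -3·2·1·16 = -96
  -2*Y**3 ↦ -2·1·8·1 = -16
  3*Y**2*Z ↦ 3·1·4·4 = 48
  3*Z**3 ↦ 3·1·1·64 = 192
Sum: F(2, 2, 4) = (24) + (-24) + (16) + (16) + (48) + (-96) + (-16) + (48) + (192) = 208.
Reducing mod 7: 208 ≡ 5 (mod 7).
Since F(a, b, c) ≡ 5 ≠ 0 (mod 7), P does NOT lie on the curve.


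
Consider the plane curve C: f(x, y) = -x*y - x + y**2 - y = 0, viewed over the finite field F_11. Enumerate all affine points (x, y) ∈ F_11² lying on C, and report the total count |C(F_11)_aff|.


Affine F_11-points: {(0, 0), (0, 1), (5, 8), (5, 9), (7, 3), (7, 5), (8, 2), (8, 7), (9, 4), (9, 6)}; count = 10.

For each of the 121 pairs (x, y) ∈ F_11², evaluate f(x, y) mod 11. Record the zeros.
  x = 0: [0↦0, 1↦0, 2↦2, 3↦6, 4↦1, 5↦9, 6↦8, 7↦9, 8↦1, 9↦6, 10↦2]  zeros at y ∈ {0, 1}
  x = 1: [0↦10, 1↦9, 2↦10, 3↦2, 4↦7, 5↦3, 6↦1, 7↦1, 8↦3, 9↦7, 10↦2]  zeros at y ∈ ∅
  x = 2: [0↦9, 1↦7, 2↦7, 3↦9, 4↦2, 5↦8, 6↦5, 7↦4, 8↦5, 9↦8, 10↦2]  zeros at y ∈ ∅
  x = 3: [0↦8, 1↦5, 2↦4, 3↦5, 4↦8, 5↦2, 6↦9, 7↦7, 8↦7, 9↦9, 10↦2]  zeros at y ∈ ∅
  x = 4: [0↦7, 1↦3, 2↦1, 3↦1, 4↦3, 5↦7, 6↦2, 7↦10, 8↦9, 9↦10, 10↦2]  zeros at y ∈ ∅
  x = 5: [0↦6, 1↦1, 2↦9, 3↦8, 4↦9, 5↦1, 6↦6, 7↦2, 8↦0, 9↦0, 10↦2]  zeros at y ∈ {8, 9}
  x = 6: [0↦5, 1↦10, 2↦6, 3↦4, 4↦4, 5↦6, 6↦10, 7↦5, 8↦2, 9↦1, 10↦2]  zeros at y ∈ ∅
  x = 7: [0↦4, 1↦8, 2↦3, 3↦0, 4↦10, 5↦0, 6↦3, 7↦8, 8↦4, 9↦2, 10↦2]  zeros at y ∈ {3, 5}
  x = 8: [0↦3, 1↦6, 2↦0, 3↦7, 4↦5, 5↦5, 6↦7, 7↦0, 8↦6, 9↦3, 10↦2]  zeros at y ∈ {2, 7}
  x = 9: [0↦2, 1↦4, 2↦8, 3↦3, 4↦0, 5↦10, 6↦0, 7↦3, 8↦8, 9↦4, 10↦2]  zeros at y ∈ {4, 6}
  x = 10: [0↦1, 1↦2, 2↦5, 3↦10, 4↦6, 5↦4, 6↦4, 7↦6, 8↦10, 9↦5, 10↦2]  zeros at y ∈ ∅
Collecting zeros: affine points = {(0, 0), (0, 1), (5, 8), (5, 9), (7, 3), (7, 5), (8, 2), (8, 7), (9, 4), (9, 6)}.
Total count |C(F_11)_aff| = 10.


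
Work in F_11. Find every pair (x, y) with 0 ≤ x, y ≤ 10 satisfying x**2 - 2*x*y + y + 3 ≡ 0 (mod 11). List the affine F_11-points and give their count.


Affine F_11-points: {(0, 8), (1, 4), (2, 6), (3, 9), (4, 9), (5, 8), (7, 4), (8, 3), (9, 3), (10, 6)}; count = 10.

For each of the 121 pairs (x, y) ∈ F_11², evaluate f(x, y) mod 11. Record the zeros.
  x = 0: [0↦3, 1↦4, 2↦5, 3↦6, 4↦7, 5↦8, 6↦9, 7↦10, 8↦0, 9↦1, 10↦2]  zeros at y ∈ {8}
  x = 1: [0↦4, 1↦3, 2↦2, 3↦1, 4↦0, 5↦10, 6↦9, 7↦8, 8↦7, 9↦6, 10↦5]  zeros at y ∈ {4}
  x = 2: [0↦7, 1↦4, 2↦1, 3↦9, 4↦6, 5↦3, 6↦0, 7↦8, 8↦5, 9↦2, 10↦10]  zeros at y ∈ {6}
  x = 3: [0↦1, 1↦7, 2↦2, 3↦8, 4↦3, 5↦9, 6↦4, 7↦10, 8↦5, 9↦0, 10↦6]  zeros at y ∈ {9}
  x = 4: [0↦8, 1↦1, 2↦5, 3↦9, 4↦2, 5↦6, 6↦10, 7↦3, 8↦7, 9↦0, 10↦4]  zeros at y ∈ {9}
  x = 5: [0↦6, 1↦8, 2↦10, 3↦1, 4↦3, 5↦5, 6↦7, 7↦9, 8↦0, 9↦2, 10↦4]  zeros at y ∈ {8}
  x = 6: [0↦6, 1↦6, 2↦6, 3↦6, 4↦6, 5↦6, 6↦6, 7↦6, 8↦6, 9↦6, 10↦6]  zeros at y ∈ ∅
  x = 7: [0↦8, 1↦6, 2↦4, 3↦2, 4↦0, 5↦9, 6↦7, 7↦5, 8↦3, 9↦1, 10↦10]  zeros at y ∈ {4}
  x = 8: [0↦1, 1↦8, 2↦4, 3↦0, 4↦7, 5↦3, 6↦10, 7↦6, 8↦2, 9↦9, 10↦5]  zeros at y ∈ {3}
  x = 9: [0↦7, 1↦1, 2↦6, 3↦0, 4↦5, 5↦10, 6↦4, 7↦9, 8↦3, 9↦8, 10↦2]  zeros at y ∈ {3}
  x = 10: [0↦4, 1↦7, 2↦10, 3↦2, 4↦5, 5↦8, 6↦0, 7↦3, 8↦6, 9↦9, 10↦1]  zeros at y ∈ {6}
Collecting zeros: affine points = {(0, 8), (1, 4), (2, 6), (3, 9), (4, 9), (5, 8), (7, 4), (8, 3), (9, 3), (10, 6)}.
Total count |C(F_11)_aff| = 10.


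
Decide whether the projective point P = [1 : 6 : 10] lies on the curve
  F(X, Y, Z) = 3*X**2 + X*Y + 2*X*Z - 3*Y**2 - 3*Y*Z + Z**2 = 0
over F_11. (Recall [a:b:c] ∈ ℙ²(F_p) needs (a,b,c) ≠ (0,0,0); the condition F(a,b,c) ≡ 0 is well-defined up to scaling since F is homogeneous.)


F(1,6,10) ≡ 6 (mod 11); P is NOT on the curve.

Evaluate F(1, 6, 10) term-by-term (mod 11).
  3*X**2 ↦ 3·1·1·1 = 3
  X*Y ↦ 1·1·6·1 = 6
  2*X*Z ↦ 2·1·1·10 = 20
  -3*Y**2 ↦ -3·1·36·1 = -108
  -3*Y*Z ↦ -3·1·6·10 = -180
  Z**2 ↦ 1·1·1·100 = 100
Sum: F(1, 6, 10) = (3) + (6) + (20) + (-108) + (-180) + (100) = -159.
Reducing mod 11: -159 ≡ 6 (mod 11).
Since F(a, b, c) ≡ 6 ≠ 0 (mod 11), P does NOT lie on the curve.


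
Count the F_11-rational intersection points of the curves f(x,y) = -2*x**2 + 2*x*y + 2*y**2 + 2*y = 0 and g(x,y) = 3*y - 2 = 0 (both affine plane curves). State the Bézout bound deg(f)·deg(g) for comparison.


Common zeros: {(4, 8)}; count = 1; Bézout bound = 2.

deg(f) = 2, deg(g) = 1, so Bézout bound = 2.
Scan x ∈ F_11. For each x, list the y ∈ F_11 with f(x, y) ≡ 0 and those with g(x, y) ≡ 0 (mod 11); the common zeros in that column are the intersection.
  x = 0: f ≡ 0 at y ∈ {0, 10}; g ≡ 0 at y ∈ {8}; common: ∅.
  x = 1: f ≡ 0 at y ∈ ∅; g ≡ 0 at y ∈ {8}; common: ∅.
  x = 2: f ≡ 0 at y ∈ {1, 7}; g ≡ 0 at y ∈ {8}; common: ∅.
  x = 3: f ≡ 0 at y ∈ ∅; g ≡ 0 at y ∈ {8}; common: ∅.
  x = 4: f ≡ 0 at y ∈ {8, 9}; g ≡ 0 at y ∈ {8}; common: {8}.
  x = 5: f ≡ 0 at y ∈ {7, 9}; g ≡ 0 at y ∈ {8}; common: ∅.
  x = 6: f ≡ 0 at y ∈ ∅; g ≡ 0 at y ∈ {8}; common: ∅.
  x = 7: f ≡ 0 at y ∈ ∅; g ≡ 0 at y ∈ {8}; common: ∅.
  x = 8: f ≡ 0 at y ∈ ∅; g ≡ 0 at y ∈ {8}; common: ∅.
  x = 9: f ≡ 0 at y ∈ ∅; g ≡ 0 at y ∈ {8}; common: ∅.
  x = 10: f ≡ 0 at y ∈ {1, 10}; g ≡ 0 at y ∈ {8}; common: ∅.
Collecting: common zeros = {(4, 8)}, so the count is 1.
Comparison with the Bézout bound: 1 ≤ 2 = deg(f)·deg(g), as expected for curves with no common component (the affine F_11-count falls short of the bound because intersections may lie at infinity, over extension fields, or carry multiplicity).


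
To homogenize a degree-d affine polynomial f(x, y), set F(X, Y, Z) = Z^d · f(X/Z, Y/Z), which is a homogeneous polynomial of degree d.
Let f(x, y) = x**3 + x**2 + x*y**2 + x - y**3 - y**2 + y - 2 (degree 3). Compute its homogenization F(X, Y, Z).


F(X, Y, Z) = X**3 + X**2*Z + X*Y**2 + X*Z**2 - Y**3 - Y**2*Z + Y*Z**2 - 2*Z**3

deg(f) = 3.
Substitute x = X/Z, y = Y/Z into f, then multiply by Z^3.
  monomial 1·x^3·y^0 ↦ 1·X^3·Y^0·Z^0.
  monomial 1·x^2·y^0 ↦ 1·X^2·Y^0·Z^1.
  monomial 1·x^1·y^2 ↦ 1·X^1·Y^2·Z^0.
  monomial 1·x^1·y^0 ↦ 1·X^1·Y^0·Z^2.
  monomial -1·x^0·y^3 ↦ -1·X^0·Y^3·Z^0.
  monomial -1·x^0·y^2 ↦ -1·X^0·Y^2·Z^1.
  monomial 1·x^0·y^1 ↦ 1·X^0·Y^1·Z^2.
  monomial -2·x^0·y^0 ↦ -2·X^0·Y^0·Z^3.
Collecting: F(X, Y, Z) = X**3 + X**2*Z + X*Y**2 + X*Z**2 - Y**3 - Y**2*Z + Y*Z**2 - 2*Z**3.


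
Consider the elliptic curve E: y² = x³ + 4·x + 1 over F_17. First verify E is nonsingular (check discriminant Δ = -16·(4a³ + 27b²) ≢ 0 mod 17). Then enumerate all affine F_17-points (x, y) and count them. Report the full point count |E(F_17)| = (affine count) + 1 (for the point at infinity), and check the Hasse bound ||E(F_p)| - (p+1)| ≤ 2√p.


Affine points = {(0, 1), (0, 16), (2, 0), (4, 8), (4, 9), (7, 7), (7, 10), (8, 1), (8, 16), (9, 1), (9, 16), (10, 2), (10, 15), (11, 4), (11, 13), (12, 3), (12, 14), (14, 8), (14, 9), (15, 6), (15, 11), (16, 8), (16, 9)}; affine count = 23; |E(F_17)| = 24.

Discriminant check: Δ ∝ 4a³ + 27b² = 4·4³ + 27·1² = 4·64 + 27·1 ≡ 11 (mod 17). Nonzero ⇒ E is nonsingular.
For each x ∈ F_17, compute rhs = x³ + 4·x + 1 mod 17, then count y ∈ F_17 with y² ≡ rhs.
  x = 0: rhs = 1, matching y values: 1, 16 (2 points).
  x = 1: rhs = 6, matching y values: none (0 points).
  x = 2: rhs = 0, matching y values: 0 (1 points).
  x = 3: rhs = 6, matching y values: none (0 points).
  x = 4: rhs = 13, matching y values: 8, 9 (2 points).
  x = 5: rhs = 10, matching y values: none (0 points).
  x = 6: rhs = 3, matching y values: none (0 points).
  x = 7: rhs = 15, matching y values: 7, 10 (2 points).
  x = 8: rhs = 1, matching y values: 1, 16 (2 points).
  x = 9: rhs = 1, matching y values: 1, 16 (2 points).
  x = 10: rhs = 4, matching y values: 2, 15 (2 points).
  x = 11: rhs = 16, matching y values: 4, 13 (2 points).
  x = 12: rhs = 9, matching y values: 3, 14 (2 points).
  x = 13: rhs = 6, matching y values: none (0 points).
  x = 14: rhs = 13, matching y values: 8, 9 (2 points).
  x = 15: rhs = 2, matching y values: 6, 11 (2 points).
  x = 16: rhs = 13, matching y values: 8, 9 (2 points).
Total affine count: 23.
Full point count |E(F_17)| = 23 + 1 = 24.
Hasse bound: |24 − (17+1)| = |6| = 6 ≤ 2√17 ≈ 8.2462 ✓.


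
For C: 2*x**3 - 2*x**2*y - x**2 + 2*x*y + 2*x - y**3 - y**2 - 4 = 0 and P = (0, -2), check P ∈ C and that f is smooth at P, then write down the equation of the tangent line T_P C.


Tangent line at P: -2*x - 8*y - 16 = 0.

Step 1: f(0, -2) = 0, so P lies on C.
Step 2: partial derivatives
  f_x(x, y) = 6*x**2 - 4*x*y - 2*x + 2*y + 2, f_y(x, y) = -2*x**2 + 2*x - 3*y**2 - 2*y.
  f_x(P) = -2, f_y(P) = -8 (gradient nonzero, so P is smooth).
Step 3: tangent line at P: -2·(x − 0) + -8·(y − -2) = 0.
Expanding: -2*x - 8*y - 16 = 0.


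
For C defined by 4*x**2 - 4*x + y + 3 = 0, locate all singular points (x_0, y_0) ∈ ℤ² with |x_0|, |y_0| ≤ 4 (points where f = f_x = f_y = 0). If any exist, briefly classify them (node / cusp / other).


No singular points in the scanned grid; C is smooth there.

Compute partial derivatives:
  f_x = 8*x - 4.
  f_y = 1.
f_y = 1 is a nonzero constant, so f_y never vanishes: no point (x, y) can satisfy f = f_x = f_y = 0. In particular no (x, y) ∈ {−4, ..., 4}² is singular; the curve is smooth.


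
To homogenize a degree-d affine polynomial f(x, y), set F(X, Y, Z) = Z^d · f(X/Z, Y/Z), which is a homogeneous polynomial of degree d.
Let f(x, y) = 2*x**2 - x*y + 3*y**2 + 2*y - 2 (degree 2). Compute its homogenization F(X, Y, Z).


F(X, Y, Z) = 2*X**2 - X*Y + 3*Y**2 + 2*Y*Z - 2*Z**2

deg(f) = 2.
Substitute x = X/Z, y = Y/Z into f, then multiply by Z^2.
  monomial 2·x^2·y^0 ↦ 2·X^2·Y^0·Z^0.
  monomial -1·x^1·y^1 ↦ -1·X^1·Y^1·Z^0.
  monomial 3·x^0·y^2 ↦ 3·X^0·Y^2·Z^0.
  monomial 2·x^0·y^1 ↦ 2·X^0·Y^1·Z^1.
  monomial -2·x^0·y^0 ↦ -2·X^0·Y^0·Z^2.
Collecting: F(X, Y, Z) = 2*X**2 - X*Y + 3*Y**2 + 2*Y*Z - 2*Z**2.


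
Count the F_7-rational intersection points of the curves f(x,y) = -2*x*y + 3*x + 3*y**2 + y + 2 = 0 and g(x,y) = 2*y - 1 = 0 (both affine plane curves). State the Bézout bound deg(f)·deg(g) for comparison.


Common zeros: {(1, 4)}; count = 1; Bézout bound = 2.

deg(f) = 2, deg(g) = 1, so Bézout bound = 2.
Scan x ∈ F_7. For each x, list the y ∈ F_7 with f(x, y) ≡ 0 and those with g(x, y) ≡ 0 (mod 7); the common zeros in that column are the intersection.
  x = 0: f ≡ 0 at y ∈ ∅; g ≡ 0 at y ∈ {4}; common: ∅.
  x = 1: f ≡ 0 at y ∈ {1, 4}; g ≡ 0 at y ∈ {4}; common: {4}.
  x = 2: f ≡ 0 at y ∈ {2, 6}; g ≡ 0 at y ∈ {4}; common: ∅.
  x = 3: f ≡ 0 at y ∈ ∅; g ≡ 0 at y ∈ {4}; common: ∅.
  x = 4: f ≡ 0 at y ∈ {0}; g ≡ 0 at y ∈ {4}; common: ∅.
  x = 5: f ≡ 0 at y ∈ ∅; g ≡ 0 at y ∈ {4}; common: ∅.
  x = 6: f ≡ 0 at y ∈ {3}; g ≡ 0 at y ∈ {4}; common: ∅.
Collecting: common zeros = {(1, 4)}, so the count is 1.
Comparison with the Bézout bound: 1 ≤ 2 = deg(f)·deg(g), as expected for curves with no common component (the affine F_7-count falls short of the bound because intersections may lie at infinity, over extension fields, or carry multiplicity).


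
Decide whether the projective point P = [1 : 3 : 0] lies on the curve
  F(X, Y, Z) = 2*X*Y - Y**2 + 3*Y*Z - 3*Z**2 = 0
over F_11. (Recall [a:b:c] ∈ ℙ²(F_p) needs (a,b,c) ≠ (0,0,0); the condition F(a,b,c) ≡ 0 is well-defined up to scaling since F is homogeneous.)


F(1,3,0) ≡ 8 (mod 11); P is NOT on the curve.

Evaluate F(1, 3, 0) term-by-term (mod 11).
  2*X*Y ↦ 2·1·3·1 = 6
  -Y**2 ↦ -1·1·9·1 = -9
  3*Y*Z ↦ 3·1·3·0 = 0
  -3*Z**2 ↦ -3·1·1·0 = 0
Sum: F(1, 3, 0) = (6) + (-9) + (0) + (0) = -3.
Reducing mod 11: -3 ≡ 8 (mod 11).
Since F(a, b, c) ≡ 8 ≠ 0 (mod 11), P does NOT lie on the curve.


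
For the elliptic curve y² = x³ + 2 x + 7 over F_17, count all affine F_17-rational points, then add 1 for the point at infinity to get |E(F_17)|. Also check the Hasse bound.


Affine points = {(2, 6), (2, 11), (8, 5), (8, 12), (11, 0), (12, 5), (12, 12), (14, 5), (14, 12), (16, 2), (16, 15)}; affine count = 11; |E(F_17)| = 12.

Discriminant check: Δ ∝ 4a³ + 27b² = 4·2³ + 27·7² = 4·8 + 27·49 ≡ 12 (mod 17). Nonzero ⇒ E is nonsingular.
For each x ∈ F_17, compute rhs = x³ + 2·x + 7 mod 17, then count y ∈ F_17 with y² ≡ rhs.
  x = 0: rhs = 7, matching y values: none (0 points).
  x = 1: rhs = 10, matching y values: none (0 points).
  x = 2: rhs = 2, matching y values: 6, 11 (2 points).
  x = 3: rhs = 6, matching y values: none (0 points).
  x = 4: rhs = 11, matching y values: none (0 points).
  x = 5: rhs = 6, matching y values: none (0 points).
  x = 6: rhs = 14, matching y values: none (0 points).
  x = 7: rhs = 7, matching y values: none (0 points).
  x = 8: rhs = 8, matching y values: 5, 12 (2 points).
  x = 9: rhs = 6, matching y values: none (0 points).
  x = 10: rhs = 7, matching y values: none (0 points).
  x = 11: rhs = 0, matching y values: 0 (1 points).
  x = 12: rhs = 8, matching y values: 5, 12 (2 points).
  x = 13: rhs = 3, matching y values: none (0 points).
  x = 14: rhs = 8, matching y values: 5, 12 (2 points).
  x = 15: rhs = 12, matching y values: none (0 points).
  x = 16: rhs = 4, matching y values: 2, 15 (2 points).
Total affine count: 11.
Full point count |E(F_17)| = 11 + 1 = 12.
Hasse bound: |12 − (17+1)| = |-6| = 6 ≤ 2√17 ≈ 8.2462 ✓.


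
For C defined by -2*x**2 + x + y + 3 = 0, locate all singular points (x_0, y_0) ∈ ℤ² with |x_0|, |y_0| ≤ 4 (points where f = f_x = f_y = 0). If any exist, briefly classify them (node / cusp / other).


No singular points in the scanned grid; C is smooth there.

Compute partial derivatives:
  f_x = 1 - 4*x.
  f_y = 1.
f_y = 1 is a nonzero constant, so f_y never vanishes: no point (x, y) can satisfy f = f_x = f_y = 0. In particular no (x, y) ∈ {−4, ..., 4}² is singular; the curve is smooth.


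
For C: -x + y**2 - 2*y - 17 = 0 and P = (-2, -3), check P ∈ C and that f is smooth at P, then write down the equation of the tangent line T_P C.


Tangent line at P: -x - 8*y - 26 = 0.

Step 1: f(-2, -3) = 0, so P lies on C.
Step 2: partial derivatives
  f_x(x, y) = -1, f_y(x, y) = 2*y - 2.
  f_x(P) = -1, f_y(P) = -8 (gradient nonzero, so P is smooth).
Step 3: tangent line at P: -1·(x − -2) + -8·(y − -3) = 0.
Expanding: -x - 8*y - 26 = 0.


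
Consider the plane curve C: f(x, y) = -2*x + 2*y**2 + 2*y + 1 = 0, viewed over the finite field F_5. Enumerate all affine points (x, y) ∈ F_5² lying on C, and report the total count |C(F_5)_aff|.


Affine F_5-points: {(0, 1), (0, 3), (3, 0), (3, 4), (4, 2)}; count = 5.

For each of the 25 pairs (x, y) ∈ F_5², evaluate f(x, y) mod 5. Record the zeros.
  x = 0: [0↦1, 1↦0, 2↦3, 3↦0, 4↦1]  zeros at y ∈ {1, 3}
  x = 1: [0↦4, 1↦3, 2↦1, 3↦3, 4↦4]  zeros at y ∈ ∅
  x = 2: [0↦2, 1↦1, 2↦4, 3↦1, 4↦2]  zeros at y ∈ ∅
  x = 3: [0↦0, 1↦4, 2↦2, 3↦4, 4↦0]  zeros at y ∈ {0, 4}
  x = 4: [0↦3, 1↦2, 2↦0, 3↦2, 4↦3]  zeros at y ∈ {2}
Collecting zeros: affine points = {(0, 1), (0, 3), (3, 0), (3, 4), (4, 2)}.
Total count |C(F_5)_aff| = 5.


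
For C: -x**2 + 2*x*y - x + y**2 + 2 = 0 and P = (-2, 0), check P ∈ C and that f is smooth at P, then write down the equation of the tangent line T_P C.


Tangent line at P: 3*x - 4*y + 6 = 0.

Step 1: f(-2, 0) = 0, so P lies on C.
Step 2: partial derivatives
  f_x(x, y) = -2*x + 2*y - 1, f_y(x, y) = 2*x + 2*y.
  f_x(P) = 3, f_y(P) = -4 (gradient nonzero, so P is smooth).
Step 3: tangent line at P: 3·(x − -2) + -4·(y − 0) = 0.
Expanding: 3*x - 4*y + 6 = 0.


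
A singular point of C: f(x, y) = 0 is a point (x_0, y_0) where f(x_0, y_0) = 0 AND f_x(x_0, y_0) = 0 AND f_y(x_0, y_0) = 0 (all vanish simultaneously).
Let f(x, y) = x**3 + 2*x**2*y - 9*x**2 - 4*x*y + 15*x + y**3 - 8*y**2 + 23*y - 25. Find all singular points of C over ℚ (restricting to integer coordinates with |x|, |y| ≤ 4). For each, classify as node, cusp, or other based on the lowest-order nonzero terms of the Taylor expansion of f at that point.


Singular points: {(1, 3)}; classification: cusp.

Compute partial derivatives:
  f_x = 3*x**2 + 4*x*y - 18*x - 4*y + 15.
  f_y = 2*x**2 - 4*x + 3*y**2 - 16*y + 23.
Scan x_0 ∈ {−4, ..., 4}. For each x_0, f_y(x_0, y) is a polynomial in y; find its integer roots y ∈ {−4, ..., 4}, then test f_x and f at those candidates.
  x = -4: f_y(-4, y) = 3*y**2 - 16*y + 71; no integer root y with |y| ≤ 4.
  x = -3: f_y(-3, y) = 3*y**2 - 16*y + 53; no integer root y with |y| ≤ 4.
  x = -2: f_y(-2, y) = 3*y**2 - 16*y + 39; no integer root y with |y| ≤ 4.
  x = -1: f_y(-1, y) = 3*y**2 - 16*y + 29; no integer root y with |y| ≤ 4.
  x = 0: f_y(0, y) = 3*y**2 - 16*y + 23; no integer root y with |y| ≤ 4.
  x = 1: f_y(1, y) = 3*y**2 - 16*y + 21; vanishes at y ∈ {3}. (1, 3): f_x = 0, f = 0 — SINGULAR.
  x = 2: f_y(2, y) = 3*y**2 - 16*y + 23; no integer root y with |y| ≤ 4.
  x = 3: f_y(3, y) = 3*y**2 - 16*y + 29; no integer root y with |y| ≤ 4.
  x = 4: f_y(4, y) = 3*y**2 - 16*y + 39; no integer root y with |y| ≤ 4.
Only singular point on the grid: (1, 3).
Classify: substitute x = 1 + u, y = 3 + v and expand: f = u**3 + 2*u**2*v + v**3 + v**2.
No constant or linear terms (consistent with a singular point). Quadratic part: v**2. Cubic part: u**3 + 2*u**2*v + v**3.
The quadratic part v**2 is a perfect square, so there is a single (double) tangent line v = 0, i.e. y = 3. Restricting the cubic part to that line (v = 0) leaves u**3 ≠ 0, so f is not divisible by v and the branch is v² ≈ -u**3 to lowest order — this is a cusp.
Classification: cusp.


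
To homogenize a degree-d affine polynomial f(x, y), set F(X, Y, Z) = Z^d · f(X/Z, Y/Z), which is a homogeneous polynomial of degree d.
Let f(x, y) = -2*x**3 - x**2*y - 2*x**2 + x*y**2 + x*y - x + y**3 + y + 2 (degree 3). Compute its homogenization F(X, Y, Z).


F(X, Y, Z) = -2*X**3 - X**2*Y - 2*X**2*Z + X*Y**2 + X*Y*Z - X*Z**2 + Y**3 + Y*Z**2 + 2*Z**3

deg(f) = 3.
Substitute x = X/Z, y = Y/Z into f, then multiply by Z^3.
  monomial -2·x^3·y^0 ↦ -2·X^3·Y^0·Z^0.
  monomial -1·x^2·y^1 ↦ -1·X^2·Y^1·Z^0.
  monomial -2·x^2·y^0 ↦ -2·X^2·Y^0·Z^1.
  monomial 1·x^1·y^2 ↦ 1·X^1·Y^2·Z^0.
  monomial 1·x^1·y^1 ↦ 1·X^1·Y^1·Z^1.
  monomial -1·x^1·y^0 ↦ -1·X^1·Y^0·Z^2.
  monomial 1·x^0·y^3 ↦ 1·X^0·Y^3·Z^0.
  monomial 1·x^0·y^1 ↦ 1·X^0·Y^1·Z^2.
  monomial 2·x^0·y^0 ↦ 2·X^0·Y^0·Z^3.
Collecting: F(X, Y, Z) = -2*X**3 - X**2*Y - 2*X**2*Z + X*Y**2 + X*Y*Z - X*Z**2 + Y**3 + Y*Z**2 + 2*Z**3.


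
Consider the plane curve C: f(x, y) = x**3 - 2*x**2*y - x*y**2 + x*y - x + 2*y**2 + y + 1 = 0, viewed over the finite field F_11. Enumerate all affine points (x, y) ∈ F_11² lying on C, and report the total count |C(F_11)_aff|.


Affine F_11-points: {(0, 2), (0, 3), (2, 8), (5, 0), (6, 7), (7, 1), (7, 3), (10, 3), (10, 5)}; count = 9.

For each of the 121 pairs (x, y) ∈ F_11², evaluate f(x, y) mod 11. Record the zeros.
  x = 0: [0↦1, 1↦4, 2↦0, 3↦0, 4↦4, 5↦1, 6↦2, 7↦7, 8↦5, 9↦7, 10↦2]  zeros at y ∈ {2, 3}
  x = 1: [0↦1, 1↦2, 2↦5, 3↦10, 4↦6, 5↦4, 6↦4, 7↦6, 8↦10, 9↦5, 10↦2]  zeros at y ∈ ∅
  x = 2: [0↦7, 1↦2, 2↦8, 3↦3, 4↦9, 5↦4, 6↦10, 7↦5, 8↦0, 9↦6, 10↦1]  zeros at y ∈ {8}
  x = 3: [0↦3, 1↦10, 2↦4, 3↦7, 4↦8, 5↦7, 6↦4, 7↦10, 8↦3, 9↦5, 10↦5]  zeros at y ∈ ∅
  x = 4: [0↦6, 1↦10, 2↦10, 3↦6, 4↦9, 5↦8, 6↦3, 7↦5, 8↦3, 9↦8, 10↦9]  zeros at y ∈ ∅
  x = 5: [0↦0, 1↦8, 2↦10, 3↦6, 4↦7, 5↦2, 6↦2, 7↦7, 8↦6, 9↦10, 10↦8]  zeros at y ∈ {0}
  x = 6: [0↦2, 1↦10, 2↦10, 3↦2, 4↦8, 5↦6, 6↦7, 7↦0, 8↦7, 9↦6, 10↦8]  zeros at y ∈ {7}
  x = 7: [0↦7, 1↦0, 2↦5, 3↦0, 4↦7, 5↦4, 6↦2, 7↦1, 8↦1, 9↦2, 10↦4]  zeros at y ∈ {1, 3}
  x = 8: [0↦10, 1↦6, 2↦1, 3↦6, 4↦10, 5↦2, 6↦4, 7↦5, 8↦5, 9↦4, 10↦2]  zeros at y ∈ ∅
  x = 9: [0↦6, 1↦1, 2↦4, 3↦4, 4↦1, 5↦6, 6↦8, 7↦7, 8↦3, 9↦7, 10↦8]  zeros at y ∈ ∅
  x = 10: [0↦1, 1↦2, 2↦9, 3↦0, 4↦8, 5↦0, 6↦9, 7↦2, 8↦1, 9↦6, 10↦6]  zeros at y ∈ {3, 5}
Collecting zeros: affine points = {(0, 2), (0, 3), (2, 8), (5, 0), (6, 7), (7, 1), (7, 3), (10, 3), (10, 5)}.
Total count |C(F_11)_aff| = 9.


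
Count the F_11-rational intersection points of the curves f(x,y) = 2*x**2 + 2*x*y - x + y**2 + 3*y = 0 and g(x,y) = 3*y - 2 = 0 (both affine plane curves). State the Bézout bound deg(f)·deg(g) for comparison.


Common zeros: {(0, 8), (9, 8)}; count = 2; Bézout bound = 2.

deg(f) = 2, deg(g) = 1, so Bézout bound = 2.
Scan x ∈ F_11. For each x, list the y ∈ F_11 with f(x, y) ≡ 0 and those with g(x, y) ≡ 0 (mod 11); the common zeros in that column are the intersection.
  x = 0: f ≡ 0 at y ∈ {0, 8}; g ≡ 0 at y ∈ {8}; common: {8}.
  x = 1: f ≡ 0 at y ∈ ∅; g ≡ 0 at y ∈ {8}; common: ∅.
  x = 2: f ≡ 0 at y ∈ {5, 10}; g ≡ 0 at y ∈ {8}; common: ∅.
  x = 3: f ≡ 0 at y ∈ ∅; g ≡ 0 at y ∈ {8}; common: ∅.
  x = 4: f ≡ 0 at y ∈ {4, 7}; g ≡ 0 at y ∈ {8}; common: ∅.
  x = 5: f ≡ 0 at y ∈ {10}; g ≡ 0 at y ∈ {8}; common: ∅.
  x = 6: f ≡ 0 at y ∈ {0, 7}; g ≡ 0 at y ∈ {8}; common: ∅.
  x = 7: f ≡ 0 at y ∈ ∅; g ≡ 0 at y ∈ {8}; common: ∅.
  x = 8: f ≡ 0 at y ∈ ∅; g ≡ 0 at y ∈ {8}; common: ∅.
  x = 9: f ≡ 0 at y ∈ {4, 8}; g ≡ 0 at y ∈ {8}; common: {8}.
  x = 10: f ≡ 0 at y ∈ {5}; g ≡ 0 at y ∈ {8}; common: ∅.
Collecting: common zeros = {(0, 8), (9, 8)}, so the count is 2.
Comparison with the Bézout bound: 2 ≤ 2 = deg(f)·deg(g), as expected for curves with no common component (the bound is attained).


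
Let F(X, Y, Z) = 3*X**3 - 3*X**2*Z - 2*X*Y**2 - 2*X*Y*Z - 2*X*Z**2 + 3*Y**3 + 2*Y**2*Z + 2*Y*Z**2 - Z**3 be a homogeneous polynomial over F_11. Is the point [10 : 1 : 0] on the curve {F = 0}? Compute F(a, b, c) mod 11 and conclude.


F(10,1,0) ≡ 2 (mod 11); P is NOT on the curve.

Evaluate F(10, 1, 0) term-by-term (mod 11).
  3*X**3 ↦ 3·1000·1·1 = 3000
  -3*X**2*Z ↦ -3·100·1·0 = 0
  -2*X*Y**2 ↦ -2·10·1·1 = -20
  -2*X*Y*Z ↦ -2·10·1·0 = 0
  -2*X*Z**2 ↦ -2·10·1·0 = 0
  3*Y**3 ↦ 3·1·1·1 = 3
  2*Y**2*Z ↦ 2·1·1·0 = 0
  2*Y*Z**2 ↦ 2·1·1·0 = 0
  -Z**3 ↦ -1·1·1·0 = 0
Sum: F(10, 1, 0) = (3000) + (0) + (-20) + (0) + (0) + (3) + (0) + (0) + (0) = 2983.
Reducing mod 11: 2983 ≡ 2 (mod 11).
Since F(a, b, c) ≡ 2 ≠ 0 (mod 11), P does NOT lie on the curve.


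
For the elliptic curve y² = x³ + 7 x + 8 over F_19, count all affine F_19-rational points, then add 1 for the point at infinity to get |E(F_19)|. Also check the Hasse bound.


Affine points = {(1, 4), (1, 15), (2, 7), (2, 12), (4, 9), (4, 10), (5, 4), (5, 15), (6, 0), (7, 1), (7, 18), (8, 5), (8, 14), (13, 4), (13, 15), (14, 0), (15, 7), (15, 12), (16, 6), (16, 13), (17, 9), (17, 10), (18, 0)}; affine count = 23; |E(F_19)| = 24.

Discriminant check: Δ ∝ 4a³ + 27b² = 4·7³ + 27·8² = 4·343 + 27·64 ≡ 3 (mod 19). Nonzero ⇒ E is nonsingular.
For each x ∈ F_19, compute rhs = x³ + 7·x + 8 mod 19, then count y ∈ F_19 with y² ≡ rhs.
  x = 0: rhs = 8, matching y values: none (0 points).
  x = 1: rhs = 16, matching y values: 4, 15 (2 points).
  x = 2: rhs = 11, matching y values: 7, 12 (2 points).
  x = 3: rhs = 18, matching y values: none (0 points).
  x = 4: rhs = 5, matching y values: 9, 10 (2 points).
  x = 5: rhs = 16, matching y values: 4, 15 (2 points).
  x = 6: rhs = 0, matching y values: 0 (1 points).
  x = 7: rhs = 1, matching y values: 1, 18 (2 points).
  x = 8: rhs = 6, matching y values: 5, 14 (2 points).
  x = 9: rhs = 2, matching y values: none (0 points).
  x = 10: rhs = 14, matching y values: none (0 points).
  x = 11: rhs = 10, matching y values: none (0 points).
  x = 12: rhs = 15, matching y values: none (0 points).
  x = 13: rhs = 16, matching y values: 4, 15 (2 points).
  x = 14: rhs = 0, matching y values: 0 (1 points).
  x = 15: rhs = 11, matching y values: 7, 12 (2 points).
  x = 16: rhs = 17, matching y values: 6, 13 (2 points).
  x = 17: rhs = 5, matching y values: 9, 10 (2 points).
  x = 18: rhs = 0, matching y values: 0 (1 points).
Total affine count: 23.
Full point count |E(F_19)| = 23 + 1 = 24.
Hasse bound: |24 − (19+1)| = |4| = 4 ≤ 2√19 ≈ 8.7178 ✓.


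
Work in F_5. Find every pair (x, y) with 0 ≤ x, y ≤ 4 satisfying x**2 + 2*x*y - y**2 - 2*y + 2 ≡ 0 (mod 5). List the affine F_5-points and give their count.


Affine F_5-points: {(3, 2)}; count = 1.

For each of the 25 pairs (x, y) ∈ F_5², evaluate f(x, y) mod 5. Record the zeros.
  x = 0: [0↦2, 1↦4, 2↦4, 3↦2, 4↦3]  zeros at y ∈ ∅
  x = 1: [0↦3, 1↦2, 2↦4, 3↦4, 4↦2]  zeros at y ∈ ∅
  x = 2: [0↦1, 1↦2, 2↦1, 3↦3, 4↦3]  zeros at y ∈ ∅
  x = 3: [0↦1, 1↦4, 2↦0, 3↦4, 4↦1]  zeros at y ∈ {2}
  x = 4: [0↦3, 1↦3, 2↦1, 3↦2, 4↦1]  zeros at y ∈ ∅
Collecting zeros: affine points = {(3, 2)}.
Total count |C(F_5)_aff| = 1.


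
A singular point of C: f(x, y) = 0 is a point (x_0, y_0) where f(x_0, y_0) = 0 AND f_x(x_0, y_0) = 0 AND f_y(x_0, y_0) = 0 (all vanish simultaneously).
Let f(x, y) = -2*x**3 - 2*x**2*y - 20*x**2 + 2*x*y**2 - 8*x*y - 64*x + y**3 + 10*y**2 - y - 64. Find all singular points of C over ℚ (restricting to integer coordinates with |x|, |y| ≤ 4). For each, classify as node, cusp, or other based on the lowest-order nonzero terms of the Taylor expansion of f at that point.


Singular points: {(-3, -1)}; classification: cusp.

Compute partial derivatives:
  f_x = -6*x**2 - 4*x*y - 40*x + 2*y**2 - 8*y - 64.
  f_y = -2*x**2 + 4*x*y - 8*x + 3*y**2 + 20*y - 1.
Scan x_0 ∈ {−4, ..., 4}. For each x_0, f_y(x_0, y) is a polynomial in y; find its integer roots y ∈ {−4, ..., 4}, then test f_x and f at those candidates.
  x = -4: f_y(-4, y) = 3*y**2 + 4*y - 1; no integer root y with |y| ≤ 4.
  x = -3: f_y(-3, y) = 3*y**2 + 8*y + 5; vanishes at y ∈ {-1}. (-3, -1): f_x = 0, f = 0 — SINGULAR.
  x = -2: f_y(-2, y) = 3*y**2 + 12*y + 7; no integer root y with |y| ≤ 4.
  x = -1: f_y(-1, y) = 3*y**2 + 16*y + 5; no integer root y with |y| ≤ 4.
  x = 0: f_y(0, y) = 3*y**2 + 20*y - 1; no integer root y with |y| ≤ 4.
  x = 1: f_y(1, y) = 3*y**2 + 24*y - 11; no integer root y with |y| ≤ 4.
  x = 2: f_y(2, y) = 3*y**2 + 28*y - 25; no integer root y with |y| ≤ 4.
  x = 3: f_y(3, y) = 3*y**2 + 32*y - 43; no integer root y with |y| ≤ 4.
  x = 4: f_y(4, y) = 3*y**2 + 36*y - 65; no integer root y with |y| ≤ 4.
Only singular point on the grid: (-3, -1).
Classify: substitute x = -3 + u, y = -1 + v and expand: f = -2*u**3 - 2*u**2*v + 2*u*v**2 + v**3 + v**2.
No constant or linear terms (consistent with a singular point). Quadratic part: v**2. Cubic part: -2*u**3 - 2*u**2*v + 2*u*v**2 + v**3.
The quadratic part v**2 is a perfect square, so there is a single (double) tangent line v = 0, i.e. y = -1. Restricting the cubic part to that line (v = 0) leaves -2*u**3 ≠ 0, so f is not divisible by v and the branch is v² ≈ 2*u**3 to lowest order — this is a cusp.
Classification: cusp.


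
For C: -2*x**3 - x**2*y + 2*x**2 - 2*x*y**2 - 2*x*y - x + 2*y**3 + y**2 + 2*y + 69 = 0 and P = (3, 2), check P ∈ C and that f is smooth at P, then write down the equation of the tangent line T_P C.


Tangent line at P: -67*x - 9*y + 219 = 0.

Step 1: f(3, 2) = 0, so P lies on C.
Step 2: partial derivatives
  f_x(x, y) = -6*x**2 - 2*x*y + 4*x - 2*y**2 - 2*y - 1, f_y(x, y) = -x**2 - 4*x*y - 2*x + 6*y**2 + 2*y + 2.
  f_x(P) = -67, f_y(P) = -9 (gradient nonzero, so P is smooth).
Step 3: tangent line at P: -67·(x − 3) + -9·(y − 2) = 0.
Expanding: -67*x - 9*y + 219 = 0.


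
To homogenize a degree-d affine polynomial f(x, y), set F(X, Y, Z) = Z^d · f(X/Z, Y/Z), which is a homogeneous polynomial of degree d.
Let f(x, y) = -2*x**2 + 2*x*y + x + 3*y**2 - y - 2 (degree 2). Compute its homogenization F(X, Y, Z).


F(X, Y, Z) = -2*X**2 + 2*X*Y + X*Z + 3*Y**2 - Y*Z - 2*Z**2

deg(f) = 2.
Substitute x = X/Z, y = Y/Z into f, then multiply by Z^2.
  monomial -2·x^2·y^0 ↦ -2·X^2·Y^0·Z^0.
  monomial 2·x^1·y^1 ↦ 2·X^1·Y^1·Z^0.
  monomial 1·x^1·y^0 ↦ 1·X^1·Y^0·Z^1.
  monomial 3·x^0·y^2 ↦ 3·X^0·Y^2·Z^0.
  monomial -1·x^0·y^1 ↦ -1·X^0·Y^1·Z^1.
  monomial -2·x^0·y^0 ↦ -2·X^0·Y^0·Z^2.
Collecting: F(X, Y, Z) = -2*X**2 + 2*X*Y + X*Z + 3*Y**2 - Y*Z - 2*Z**2.


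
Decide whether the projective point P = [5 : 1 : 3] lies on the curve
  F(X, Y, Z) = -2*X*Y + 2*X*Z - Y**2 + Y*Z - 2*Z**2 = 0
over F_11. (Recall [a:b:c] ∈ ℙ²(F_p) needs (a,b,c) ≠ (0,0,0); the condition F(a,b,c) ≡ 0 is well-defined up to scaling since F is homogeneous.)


F(5,1,3) ≡ 4 (mod 11); P is NOT on the curve.

Evaluate F(5, 1, 3) term-by-term (mod 11).
  -2*X*Y ↦ -2·5·1·1 = -10
  2*X*Z ↦ 2·5·1·3 = 30
  -Y**2 ↦ -1·1·1·1 = -1
  Y*Z ↦ 1·1·1·3 = 3
  -2*Z**2 ↦ -2·1·1·9 = -18
Sum: F(5, 1, 3) = (-10) + (30) + (-1) + (3) + (-18) = 4.
Reducing mod 11: 4 ≡ 4 (mod 11).
Since F(a, b, c) ≡ 4 ≠ 0 (mod 11), P does NOT lie on the curve.


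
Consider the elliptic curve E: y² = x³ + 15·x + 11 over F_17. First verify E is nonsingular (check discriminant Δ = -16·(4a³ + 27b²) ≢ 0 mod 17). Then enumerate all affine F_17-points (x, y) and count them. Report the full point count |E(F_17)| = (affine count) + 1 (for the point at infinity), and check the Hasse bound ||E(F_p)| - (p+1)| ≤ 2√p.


Affine points = {(2, 7), (2, 10), (3, 7), (3, 10), (4, 4), (4, 13), (7, 0), (9, 5), (9, 12), (12, 7), (12, 10)}; affine count = 11; |E(F_17)| = 12.

Discriminant check: Δ ∝ 4a³ + 27b² = 4·15³ + 27·11² = 4·3375 + 27·121 ≡ 5 (mod 17). Nonzero ⇒ E is nonsingular.
For each x ∈ F_17, compute rhs = x³ + 15·x + 11 mod 17, then count y ∈ F_17 with y² ≡ rhs.
  x = 0: rhs = 11, matching y values: none (0 points).
  x = 1: rhs = 10, matching y values: none (0 points).
  x = 2: rhs = 15, matching y values: 7, 10 (2 points).
  x = 3: rhs = 15, matching y values: 7, 10 (2 points).
  x = 4: rhs = 16, matching y values: 4, 13 (2 points).
  x = 5: rhs = 7, matching y values: none (0 points).
  x = 6: rhs = 11, matching y values: none (0 points).
  x = 7: rhs = 0, matching y values: 0 (1 points).
  x = 8: rhs = 14, matching y values: none (0 points).
  x = 9: rhs = 8, matching y values: 5, 12 (2 points).
  x = 10: rhs = 5, matching y values: none (0 points).
  x = 11: rhs = 11, matching y values: none (0 points).
  x = 12: rhs = 15, matching y values: 7, 10 (2 points).
  x = 13: rhs = 6, matching y values: none (0 points).
  x = 14: rhs = 7, matching y values: none (0 points).
  x = 15: rhs = 7, matching y values: none (0 points).
  x = 16: rhs = 12, matching y values: none (0 points).
Total affine count: 11.
Full point count |E(F_17)| = 11 + 1 = 12.
Hasse bound: |12 − (17+1)| = |-6| = 6 ≤ 2√17 ≈ 8.2462 ✓.
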